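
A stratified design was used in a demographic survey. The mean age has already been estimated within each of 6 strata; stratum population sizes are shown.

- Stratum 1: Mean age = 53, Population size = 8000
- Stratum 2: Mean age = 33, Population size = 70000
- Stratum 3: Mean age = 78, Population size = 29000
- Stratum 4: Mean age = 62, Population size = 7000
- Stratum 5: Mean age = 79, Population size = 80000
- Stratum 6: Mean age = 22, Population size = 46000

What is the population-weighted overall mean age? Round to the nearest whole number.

53

Σ Nₕ·x̄ₕ = 53×8000 + 33×70000 + 78×29000 + 62×7000 + 79×80000 + 22×46000
  = 424000 + 2310000 + 2262000 + 434000 + 6320000 + 1012000 = 12762000
Σ Nₕ = 240000
Overall mean = 12762000 / 240000 = 53.175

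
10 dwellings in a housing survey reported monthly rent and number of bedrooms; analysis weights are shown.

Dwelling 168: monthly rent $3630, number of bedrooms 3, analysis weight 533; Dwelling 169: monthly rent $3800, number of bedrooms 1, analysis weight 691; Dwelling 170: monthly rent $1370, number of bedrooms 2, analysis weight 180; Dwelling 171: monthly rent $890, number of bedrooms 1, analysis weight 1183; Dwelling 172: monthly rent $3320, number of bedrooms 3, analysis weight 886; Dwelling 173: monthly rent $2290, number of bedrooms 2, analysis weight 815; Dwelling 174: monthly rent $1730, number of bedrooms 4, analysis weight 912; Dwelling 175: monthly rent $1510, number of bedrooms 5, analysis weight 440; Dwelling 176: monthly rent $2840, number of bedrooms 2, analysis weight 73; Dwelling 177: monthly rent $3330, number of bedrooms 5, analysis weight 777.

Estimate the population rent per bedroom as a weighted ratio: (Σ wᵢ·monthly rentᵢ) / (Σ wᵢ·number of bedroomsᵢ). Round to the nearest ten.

Σ wᵢ·y = 15704820
Σ wᵢ·x = 3×533 + 1×691 + 2×180 + 1×1183 + 3×886 + 2×815 + 4×912 + 5×440 + 2×73 + 5×777
  = 1599 + 691 + 360 + 1183 + 2658 + 1630 + 3648 + 2200 + 146 + 3885 = 18000
Ratio = 15704820 / 18000 = 872.49

870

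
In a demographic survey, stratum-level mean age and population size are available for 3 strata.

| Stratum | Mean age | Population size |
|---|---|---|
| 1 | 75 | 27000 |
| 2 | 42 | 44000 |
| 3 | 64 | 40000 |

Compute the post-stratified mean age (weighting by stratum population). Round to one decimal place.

58.0

Σ Nₕ·x̄ₕ = 75×27000 + 42×44000 + 64×40000
  = 6433000
Σ Nₕ = 27000 + 44000 + 40000 = 111000
Overall mean = 6433000 / 111000 = 57.954955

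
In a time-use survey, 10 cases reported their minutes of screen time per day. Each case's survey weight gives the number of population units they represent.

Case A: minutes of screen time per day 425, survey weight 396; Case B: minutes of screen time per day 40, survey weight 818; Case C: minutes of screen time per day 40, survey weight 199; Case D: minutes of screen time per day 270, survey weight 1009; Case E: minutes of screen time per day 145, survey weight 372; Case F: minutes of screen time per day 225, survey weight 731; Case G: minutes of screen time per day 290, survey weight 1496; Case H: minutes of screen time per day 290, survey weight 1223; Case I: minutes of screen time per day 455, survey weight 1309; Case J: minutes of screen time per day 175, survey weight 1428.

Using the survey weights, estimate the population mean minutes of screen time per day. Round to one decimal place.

259.9

Weighted sum = 425×396 + 40×818 + 40×199 + 270×1009 + 145×372 + 225×731 + 290×1496 + 290×1223 + 455×1309 + 175×1428
  = 2333830
Sum of weights = 396 + 818 + 199 + 1009 + 372 + 731 + 1496 + 1223 + 1309 + 1428 = 8981
Weighted mean = 2333830 / 8981 = 259.86304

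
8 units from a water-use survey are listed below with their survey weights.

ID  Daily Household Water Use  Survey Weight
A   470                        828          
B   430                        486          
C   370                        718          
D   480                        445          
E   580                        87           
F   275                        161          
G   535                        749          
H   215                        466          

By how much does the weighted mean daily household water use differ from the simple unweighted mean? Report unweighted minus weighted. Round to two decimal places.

-5.25

Unweighted sum = 470 + 430 + 370 + 480 + 580 + 275 + 535 + 215 = 3355
Unweighted mean = 3355 / 8 = 419.375
Weighted sum = 1673040
Sum of weights = 3940
Weighted mean = 1673040 / 3940 = 424.62944
Difference (unweighted minus weighted) = -5.2544416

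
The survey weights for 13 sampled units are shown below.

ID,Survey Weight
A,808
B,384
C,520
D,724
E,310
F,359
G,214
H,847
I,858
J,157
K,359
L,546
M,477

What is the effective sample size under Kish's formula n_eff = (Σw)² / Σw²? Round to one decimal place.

10.8

Σ wᵢ = 6563
Σ wᵢ² = 3998421
n_eff = 6563² / 3998421 = 43072969 / 3998421 = 10.772495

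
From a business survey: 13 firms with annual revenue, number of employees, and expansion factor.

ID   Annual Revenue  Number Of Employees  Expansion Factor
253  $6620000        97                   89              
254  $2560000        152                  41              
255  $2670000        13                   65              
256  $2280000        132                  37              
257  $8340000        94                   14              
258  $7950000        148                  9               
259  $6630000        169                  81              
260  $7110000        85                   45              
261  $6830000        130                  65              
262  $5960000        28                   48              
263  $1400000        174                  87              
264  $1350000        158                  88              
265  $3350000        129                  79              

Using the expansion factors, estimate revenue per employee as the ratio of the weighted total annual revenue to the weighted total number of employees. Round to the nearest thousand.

36000

Σ wᵢ·y = 3232620000
Σ wᵢ·x = 89783
Ratio = 3232620000 / 89783 = 36004.812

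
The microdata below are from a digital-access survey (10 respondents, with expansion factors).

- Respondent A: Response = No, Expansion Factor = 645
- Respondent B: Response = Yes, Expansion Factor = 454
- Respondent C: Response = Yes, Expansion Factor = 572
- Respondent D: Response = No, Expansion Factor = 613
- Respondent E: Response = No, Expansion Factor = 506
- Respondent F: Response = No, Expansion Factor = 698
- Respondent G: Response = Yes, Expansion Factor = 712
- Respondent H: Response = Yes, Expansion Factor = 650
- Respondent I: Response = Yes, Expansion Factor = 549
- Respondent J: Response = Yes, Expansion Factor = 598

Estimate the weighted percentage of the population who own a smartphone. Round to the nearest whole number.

Sum of weights for 'Yes' = 454 + 572 + 712 + 650 + 549 + 598 = 3535
Total weight = 645 + 454 + 572 + 613 + 506 + 698 + 712 + 650 + 549 + 598 = 5997
Weighted proportion = 3535 / 5997 = 0.5894614 → 58.94614%

59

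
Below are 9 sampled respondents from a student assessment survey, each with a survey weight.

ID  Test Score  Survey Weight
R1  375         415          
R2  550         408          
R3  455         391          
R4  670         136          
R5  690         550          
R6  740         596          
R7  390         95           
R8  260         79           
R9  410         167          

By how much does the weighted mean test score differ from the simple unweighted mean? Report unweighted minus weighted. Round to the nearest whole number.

-58

Unweighted sum = 4540
Unweighted mean = 4540 / 9 = 504.44444
Weighted sum = 375×415 + 550×408 + 455×391 + 670×136 + 690×550 + 740×596 + 390×95 + 260×79 + 410×167
  = 155625 + 224400 + 177905 + 91120 + 379500 + 441040 + 37050 + 20540 + 68470 = 1595650
Sum of weights = 415 + 408 + 391 + 136 + 550 + 596 + 95 + 79 + 167 = 2837
Weighted mean = 1595650 / 2837 = 562.44272
Difference (unweighted minus weighted) = -57.998277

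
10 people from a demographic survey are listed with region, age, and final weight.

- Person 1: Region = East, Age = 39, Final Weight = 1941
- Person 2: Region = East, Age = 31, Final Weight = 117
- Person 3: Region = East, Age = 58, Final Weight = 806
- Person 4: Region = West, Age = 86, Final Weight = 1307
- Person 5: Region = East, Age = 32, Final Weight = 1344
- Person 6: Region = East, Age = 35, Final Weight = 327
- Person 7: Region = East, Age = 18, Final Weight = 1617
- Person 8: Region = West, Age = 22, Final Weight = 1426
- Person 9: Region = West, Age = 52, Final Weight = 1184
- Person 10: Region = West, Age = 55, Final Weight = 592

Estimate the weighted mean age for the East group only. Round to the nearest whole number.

East rows: 1, 2, 3, 5, 6, 7
Weighted sum = 39×1941 + 31×117 + 58×806 + 32×1344 + 35×327 + 18×1617
  = 209633
Sum of weights = 1941 + 117 + 806 + 1344 + 327 + 1617 = 6152
Weighted mean = 209633 / 6152 = 34.075585

34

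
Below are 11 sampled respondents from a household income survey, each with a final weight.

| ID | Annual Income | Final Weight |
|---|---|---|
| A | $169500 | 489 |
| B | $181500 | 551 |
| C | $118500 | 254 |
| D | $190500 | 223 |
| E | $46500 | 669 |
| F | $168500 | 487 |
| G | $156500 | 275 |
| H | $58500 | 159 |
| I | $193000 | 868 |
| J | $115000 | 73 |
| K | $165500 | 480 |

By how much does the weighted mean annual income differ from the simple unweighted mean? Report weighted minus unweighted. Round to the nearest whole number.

7232

Unweighted sum = 169500 + 181500 + 118500 + 190500 + 46500 + 168500 + 156500 + 58500 + 193000 + 115000 + 165500 = 1563500
Unweighted mean = 1563500 / 11 = 142136.36
Weighted sum = 676338500
Sum of weights = 489 + 551 + 254 + 223 + 669 + 487 + 275 + 159 + 868 + 73 + 480 = 4528
Weighted mean = 676338500 / 4528 = 149368.04
Difference (weighted minus unweighted) = 7231.6796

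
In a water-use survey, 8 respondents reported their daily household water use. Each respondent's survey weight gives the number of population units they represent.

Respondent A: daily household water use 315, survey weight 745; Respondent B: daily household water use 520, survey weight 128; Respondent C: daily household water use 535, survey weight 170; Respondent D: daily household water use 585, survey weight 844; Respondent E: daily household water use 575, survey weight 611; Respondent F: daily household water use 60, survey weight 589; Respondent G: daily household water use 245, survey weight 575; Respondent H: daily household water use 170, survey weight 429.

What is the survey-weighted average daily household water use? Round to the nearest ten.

Weighted sum = 315×745 + 520×128 + 535×170 + 585×844 + 575×611 + 60×589 + 245×575 + 170×429
  = 234675 + 66560 + 90950 + 493740 + 351325 + 35340 + 140875 + 72930 = 1486395
Sum of weights = 745 + 128 + 170 + 844 + 611 + 589 + 575 + 429 = 4091
Weighted mean = 1486395 / 4091 = 363.33293

360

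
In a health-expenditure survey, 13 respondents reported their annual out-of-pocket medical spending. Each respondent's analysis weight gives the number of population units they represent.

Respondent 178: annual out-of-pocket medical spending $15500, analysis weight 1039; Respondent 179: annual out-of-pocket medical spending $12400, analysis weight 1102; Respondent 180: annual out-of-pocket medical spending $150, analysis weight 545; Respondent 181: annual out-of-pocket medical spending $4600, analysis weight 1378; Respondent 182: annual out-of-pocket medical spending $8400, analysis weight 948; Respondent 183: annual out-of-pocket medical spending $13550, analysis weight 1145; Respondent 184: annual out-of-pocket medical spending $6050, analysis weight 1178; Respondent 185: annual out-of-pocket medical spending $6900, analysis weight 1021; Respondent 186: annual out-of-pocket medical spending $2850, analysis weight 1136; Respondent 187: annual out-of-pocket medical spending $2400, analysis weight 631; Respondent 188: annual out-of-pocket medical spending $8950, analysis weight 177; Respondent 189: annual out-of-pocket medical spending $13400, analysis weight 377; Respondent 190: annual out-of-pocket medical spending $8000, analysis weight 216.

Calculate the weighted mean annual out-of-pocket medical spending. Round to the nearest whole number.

Weighted sum = 86955550
Sum of weights = 10893
Weighted mean = 86955550 / 10893 = 7982.6999

7983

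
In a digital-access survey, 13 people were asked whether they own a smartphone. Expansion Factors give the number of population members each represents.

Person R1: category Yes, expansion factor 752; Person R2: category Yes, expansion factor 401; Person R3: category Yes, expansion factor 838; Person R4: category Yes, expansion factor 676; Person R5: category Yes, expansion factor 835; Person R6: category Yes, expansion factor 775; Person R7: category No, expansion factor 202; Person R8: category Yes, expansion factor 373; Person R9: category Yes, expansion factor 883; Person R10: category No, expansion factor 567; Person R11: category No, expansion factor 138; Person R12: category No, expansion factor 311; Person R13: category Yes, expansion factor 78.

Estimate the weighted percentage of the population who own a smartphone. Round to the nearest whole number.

82

Sum of weights for 'Yes' = 752 + 401 + 838 + 676 + 835 + 775 + 373 + 883 + 78 = 5611
Total weight = 6829
Weighted proportion = 5611 / 6829 = 0.82164299 → 82.164299%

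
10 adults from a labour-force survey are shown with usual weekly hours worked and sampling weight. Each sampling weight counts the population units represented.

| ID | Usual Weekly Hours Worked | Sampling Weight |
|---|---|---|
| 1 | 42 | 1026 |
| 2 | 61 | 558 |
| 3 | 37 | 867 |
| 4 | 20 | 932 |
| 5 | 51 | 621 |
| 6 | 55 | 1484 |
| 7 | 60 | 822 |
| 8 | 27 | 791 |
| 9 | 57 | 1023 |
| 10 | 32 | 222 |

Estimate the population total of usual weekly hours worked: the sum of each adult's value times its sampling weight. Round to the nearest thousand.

Weighted total = 42×1026 + 61×558 + 37×867 + 20×932 + 51×621 + 55×1484 + 60×822 + 27×791 + 57×1023 + 32×222
  = 43092 + 34038 + 32079 + 18640 + 31671 + 81620 + 49320 + 21357 + 58311 + 7104 = 377232

377000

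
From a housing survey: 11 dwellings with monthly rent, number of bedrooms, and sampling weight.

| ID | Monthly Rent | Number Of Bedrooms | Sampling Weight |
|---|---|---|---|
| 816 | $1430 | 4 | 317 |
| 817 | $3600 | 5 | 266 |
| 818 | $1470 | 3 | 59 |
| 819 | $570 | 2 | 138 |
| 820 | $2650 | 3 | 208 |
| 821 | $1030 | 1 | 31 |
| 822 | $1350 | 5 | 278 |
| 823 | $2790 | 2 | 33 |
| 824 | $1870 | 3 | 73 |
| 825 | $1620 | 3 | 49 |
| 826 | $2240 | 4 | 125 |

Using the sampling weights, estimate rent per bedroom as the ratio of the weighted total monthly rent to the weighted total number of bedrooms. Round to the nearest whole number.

Σ wᵢ·y = 1430×317 + 3600×266 + 1470×59 + 570×138 + 2650×208 + 1030×31 + 1350×278 + 2790×33 + 1870×73 + 1620×49 + 2240×125
  = 453310 + 957600 + 86730 + 78660 + 551200 + 31930 + 375300 + 92070 + 136510 + 79380 + 280000 = 3122690
Σ wᵢ·x = 4×317 + 5×266 + 3×59 + 2×138 + 3×208 + 1×31 + 5×278 + 2×33 + 3×73 + 3×49 + 4×125
  = 1268 + 1330 + 177 + 276 + 624 + 31 + 1390 + 66 + 219 + 147 + 500 = 6028
Ratio = 3122690 / 6028 = 518.03086

518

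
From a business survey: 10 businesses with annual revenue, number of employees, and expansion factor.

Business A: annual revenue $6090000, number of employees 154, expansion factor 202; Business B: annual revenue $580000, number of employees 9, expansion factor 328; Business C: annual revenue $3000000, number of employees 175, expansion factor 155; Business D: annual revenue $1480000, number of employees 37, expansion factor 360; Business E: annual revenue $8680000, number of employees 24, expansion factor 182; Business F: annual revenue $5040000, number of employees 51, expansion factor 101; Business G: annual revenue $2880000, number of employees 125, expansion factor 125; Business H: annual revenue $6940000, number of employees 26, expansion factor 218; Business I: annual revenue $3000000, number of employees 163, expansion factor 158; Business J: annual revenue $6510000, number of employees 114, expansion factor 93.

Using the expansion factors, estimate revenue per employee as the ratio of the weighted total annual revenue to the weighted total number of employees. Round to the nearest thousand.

53000

Σ wᵢ·y = 7459370000
Σ wᵢ·x = 154×202 + 9×328 + 175×155 + 37×360 + 24×182 + 51×101 + 125×125 + 26×218 + 163×158 + 114×93
  = 31108 + 2952 + 27125 + 13320 + 4368 + 5151 + 15625 + 5668 + 25754 + 10602 = 141673
Ratio = 7459370000 / 141673 = 52652.023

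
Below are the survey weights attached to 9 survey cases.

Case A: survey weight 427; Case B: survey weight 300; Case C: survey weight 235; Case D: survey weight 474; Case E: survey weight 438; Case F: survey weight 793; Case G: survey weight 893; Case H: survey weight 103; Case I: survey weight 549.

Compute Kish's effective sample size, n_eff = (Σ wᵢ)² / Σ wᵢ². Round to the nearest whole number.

Σ wᵢ = 4212
Σ wᵢ² = 182329 + 90000 + 55225 + 224676 + 191844 + 628849 + 797449 + 10609 + 301401 = 2482382
n_eff = 4212² / 2482382 = 17740944 / 2482382 = 7.1467421

7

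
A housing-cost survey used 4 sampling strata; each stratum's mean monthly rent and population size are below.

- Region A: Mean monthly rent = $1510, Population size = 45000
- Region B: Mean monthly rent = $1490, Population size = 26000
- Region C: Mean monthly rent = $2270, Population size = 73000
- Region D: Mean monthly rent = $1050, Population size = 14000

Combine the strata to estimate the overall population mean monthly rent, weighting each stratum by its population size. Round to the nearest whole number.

Σ Nₕ·x̄ₕ = 1510×45000 + 1490×26000 + 2270×73000 + 1050×14000
  = 67950000 + 38740000 + 165710000 + 14700000 = 287100000
Σ Nₕ = 45000 + 26000 + 73000 + 14000 = 158000
Overall mean = 287100000 / 158000 = 1817.0886

1817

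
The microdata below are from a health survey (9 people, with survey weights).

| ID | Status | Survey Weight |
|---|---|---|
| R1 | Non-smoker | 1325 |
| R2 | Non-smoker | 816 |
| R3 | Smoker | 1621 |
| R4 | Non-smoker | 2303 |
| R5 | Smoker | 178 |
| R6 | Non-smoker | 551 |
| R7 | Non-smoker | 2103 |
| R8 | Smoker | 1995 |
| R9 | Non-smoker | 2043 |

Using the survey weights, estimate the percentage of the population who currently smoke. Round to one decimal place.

29.3

Sum of weights for 'Smoker' = 1621 + 178 + 1995 = 3794
Total weight = 1325 + 816 + 1621 + 2303 + 178 + 551 + 2103 + 1995 + 2043 = 12935
Weighted proportion = 3794 / 12935 = 0.29331272 → 29.331272%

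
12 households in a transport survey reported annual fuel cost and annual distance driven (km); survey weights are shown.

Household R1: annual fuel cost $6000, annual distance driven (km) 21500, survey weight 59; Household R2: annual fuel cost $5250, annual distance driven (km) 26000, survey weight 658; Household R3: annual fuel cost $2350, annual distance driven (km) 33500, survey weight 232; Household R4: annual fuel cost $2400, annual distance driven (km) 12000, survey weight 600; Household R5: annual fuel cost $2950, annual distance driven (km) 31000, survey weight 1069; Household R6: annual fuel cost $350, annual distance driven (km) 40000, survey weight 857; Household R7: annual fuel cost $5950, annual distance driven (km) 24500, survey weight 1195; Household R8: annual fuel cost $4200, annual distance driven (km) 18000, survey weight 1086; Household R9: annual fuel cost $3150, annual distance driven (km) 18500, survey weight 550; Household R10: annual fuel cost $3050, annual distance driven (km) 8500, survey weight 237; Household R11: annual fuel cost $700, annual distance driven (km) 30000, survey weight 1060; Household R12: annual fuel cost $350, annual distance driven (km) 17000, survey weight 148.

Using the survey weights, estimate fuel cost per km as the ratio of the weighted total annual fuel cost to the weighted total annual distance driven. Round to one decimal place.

0.1

Σ wᵢ·y = 6000×59 + 5250×658 + 2350×232 + 2400×600 + 2950×1069 + 350×857 + 5950×1195 + 4200×1086 + 3150×550 + 3050×237 + 700×1060 + 350×148
  = 24167800
Σ wᵢ·x = 196098500
Ratio = 24167800 / 196098500 = 0.12324317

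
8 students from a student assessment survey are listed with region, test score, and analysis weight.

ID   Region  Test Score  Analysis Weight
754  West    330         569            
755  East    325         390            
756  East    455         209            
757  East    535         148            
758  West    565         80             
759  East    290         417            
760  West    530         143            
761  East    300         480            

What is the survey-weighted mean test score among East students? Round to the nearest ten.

East rows: 755, 756, 757, 759, 761
Weighted sum = 325×390 + 455×209 + 535×148 + 290×417 + 300×480
  = 565955
Sum of weights = 1644
Weighted mean = 565955 / 1644 = 344.25487

340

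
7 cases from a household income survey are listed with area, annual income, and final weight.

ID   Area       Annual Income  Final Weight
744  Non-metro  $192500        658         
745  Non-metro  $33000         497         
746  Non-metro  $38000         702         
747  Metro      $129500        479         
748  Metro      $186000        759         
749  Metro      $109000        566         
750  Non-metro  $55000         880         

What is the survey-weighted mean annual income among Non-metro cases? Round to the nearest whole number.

79701

Non-metro rows: 744, 745, 746, 750
Weighted sum = 192500×658 + 33000×497 + 38000×702 + 55000×880
  = 218142000
Sum of weights = 2737
Weighted mean = 218142000 / 2737 = 79701.133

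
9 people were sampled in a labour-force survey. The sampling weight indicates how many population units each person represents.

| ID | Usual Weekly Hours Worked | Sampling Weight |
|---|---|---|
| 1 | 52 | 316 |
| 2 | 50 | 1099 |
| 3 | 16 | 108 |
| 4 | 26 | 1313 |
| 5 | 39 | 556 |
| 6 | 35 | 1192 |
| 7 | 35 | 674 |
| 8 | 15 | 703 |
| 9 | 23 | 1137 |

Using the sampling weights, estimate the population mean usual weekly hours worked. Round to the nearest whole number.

Weighted sum = 52×316 + 50×1099 + 16×108 + 26×1313 + 39×556 + 35×1192 + 35×674 + 15×703 + 23×1137
  = 16432 + 54950 + 1728 + 34138 + 21684 + 41720 + 23590 + 10545 + 26151 = 230938
Sum of weights = 7098
Weighted mean = 230938 / 7098 = 32.535644

33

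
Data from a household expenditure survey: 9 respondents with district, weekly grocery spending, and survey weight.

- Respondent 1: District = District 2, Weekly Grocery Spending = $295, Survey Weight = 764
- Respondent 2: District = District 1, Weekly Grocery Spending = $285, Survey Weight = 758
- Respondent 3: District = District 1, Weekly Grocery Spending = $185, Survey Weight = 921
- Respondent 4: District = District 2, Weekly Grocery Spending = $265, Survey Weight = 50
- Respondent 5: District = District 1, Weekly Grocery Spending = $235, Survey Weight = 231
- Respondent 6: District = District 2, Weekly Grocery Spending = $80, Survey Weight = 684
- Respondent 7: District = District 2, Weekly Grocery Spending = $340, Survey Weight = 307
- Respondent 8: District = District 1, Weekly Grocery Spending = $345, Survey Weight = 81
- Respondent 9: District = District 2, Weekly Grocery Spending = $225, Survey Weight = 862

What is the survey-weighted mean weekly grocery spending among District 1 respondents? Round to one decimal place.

235.4

District 1 rows: 2, 3, 5, 8
Weighted sum = 285×758 + 185×921 + 235×231 + 345×81
  = 216030 + 170385 + 54285 + 27945 = 468645
Sum of weights = 758 + 921 + 231 + 81 = 1991
Weighted mean = 468645 / 1991 = 235.38172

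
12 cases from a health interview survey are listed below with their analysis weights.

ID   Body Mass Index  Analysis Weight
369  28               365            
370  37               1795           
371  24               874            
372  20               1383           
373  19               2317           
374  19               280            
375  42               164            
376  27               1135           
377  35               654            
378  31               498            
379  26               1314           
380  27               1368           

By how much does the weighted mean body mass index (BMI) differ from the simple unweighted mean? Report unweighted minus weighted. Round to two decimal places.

Unweighted sum = 28 + 37 + 24 + 20 + 19 + 19 + 42 + 27 + 35 + 31 + 26 + 27 = 335
Unweighted mean = 335 / 12 = 27.916667
Weighted sum = 28×365 + 37×1795 + 24×874 + 20×1383 + 19×2317 + 19×280 + 42×164 + 27×1135 + 35×654 + 31×498 + 26×1314 + 27×1368
  = 10220 + 66415 + 20976 + 27660 + 44023 + 5320 + 6888 + 30645 + 22890 + 15438 + 34164 + 36936 = 321575
Sum of weights = 365 + 1795 + 874 + 1383 + 2317 + 280 + 164 + 1135 + 654 + 498 + 1314 + 1368 = 12147
Weighted mean = 321575 / 12147 = 26.473615
Difference (unweighted minus weighted) = 1.4430518

1.44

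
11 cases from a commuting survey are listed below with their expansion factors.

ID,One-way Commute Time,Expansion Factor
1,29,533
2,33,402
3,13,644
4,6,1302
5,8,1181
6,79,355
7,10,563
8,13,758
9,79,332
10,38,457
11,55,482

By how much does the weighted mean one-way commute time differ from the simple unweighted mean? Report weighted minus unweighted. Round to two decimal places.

-9.03

Unweighted sum = 363
Unweighted mean = 363 / 11 = 33
Weighted sum = 167988
Sum of weights = 533 + 402 + 644 + 1302 + 1181 + 355 + 563 + 758 + 332 + 457 + 482 = 7009
Weighted mean = 167988 / 7009 = 23.96747
Difference (weighted minus unweighted) = -9.0325296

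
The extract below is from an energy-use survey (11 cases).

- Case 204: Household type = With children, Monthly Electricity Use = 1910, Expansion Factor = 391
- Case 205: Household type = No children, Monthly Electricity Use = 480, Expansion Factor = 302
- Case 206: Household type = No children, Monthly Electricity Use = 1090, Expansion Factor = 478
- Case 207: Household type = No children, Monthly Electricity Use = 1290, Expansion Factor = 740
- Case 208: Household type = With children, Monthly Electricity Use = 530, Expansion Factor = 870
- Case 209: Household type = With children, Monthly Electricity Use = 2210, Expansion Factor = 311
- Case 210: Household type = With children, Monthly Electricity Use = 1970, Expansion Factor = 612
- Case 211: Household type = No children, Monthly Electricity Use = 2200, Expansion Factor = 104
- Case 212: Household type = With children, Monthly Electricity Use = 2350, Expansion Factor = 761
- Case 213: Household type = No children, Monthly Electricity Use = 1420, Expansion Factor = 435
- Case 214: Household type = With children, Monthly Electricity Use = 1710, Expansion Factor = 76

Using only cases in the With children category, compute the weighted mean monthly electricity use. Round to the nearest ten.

With children rows: 204, 208, 209, 210, 212, 214
Weighted sum = 1910×391 + 530×870 + 2210×311 + 1970×612 + 2350×761 + 1710×76
  = 746810 + 461100 + 687310 + 1205640 + 1788350 + 129960 = 5019170
Sum of weights = 391 + 870 + 311 + 612 + 761 + 76 = 3021
Weighted mean = 5019170 / 3021 = 1661.4267

1660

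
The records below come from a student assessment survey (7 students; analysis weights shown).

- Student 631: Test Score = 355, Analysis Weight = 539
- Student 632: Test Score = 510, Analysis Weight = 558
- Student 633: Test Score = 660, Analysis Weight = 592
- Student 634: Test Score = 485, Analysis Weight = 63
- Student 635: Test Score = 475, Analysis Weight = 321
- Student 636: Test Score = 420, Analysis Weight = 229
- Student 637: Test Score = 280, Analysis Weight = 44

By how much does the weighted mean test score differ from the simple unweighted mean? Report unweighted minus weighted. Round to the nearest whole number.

Unweighted sum = 3185
Unweighted mean = 3185 / 7 = 455
Weighted sum = 1158175
Sum of weights = 539 + 558 + 592 + 63 + 321 + 229 + 44 = 2346
Weighted mean = 1158175 / 2346 = 493.68073
Difference (unweighted minus weighted) = -38.680733

-39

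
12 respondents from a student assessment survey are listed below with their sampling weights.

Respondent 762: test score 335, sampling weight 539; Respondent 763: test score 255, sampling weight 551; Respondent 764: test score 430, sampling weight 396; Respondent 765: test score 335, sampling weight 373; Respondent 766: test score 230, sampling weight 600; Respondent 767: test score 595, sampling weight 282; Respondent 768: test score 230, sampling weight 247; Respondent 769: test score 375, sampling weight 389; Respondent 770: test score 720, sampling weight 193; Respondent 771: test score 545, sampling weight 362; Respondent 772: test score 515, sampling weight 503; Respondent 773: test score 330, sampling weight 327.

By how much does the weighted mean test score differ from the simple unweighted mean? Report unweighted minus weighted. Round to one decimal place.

24.0

Unweighted sum = 335 + 255 + 430 + 335 + 230 + 595 + 230 + 375 + 720 + 545 + 515 + 330 = 4895
Unweighted mean = 4895 / 12 = 407.91667
Weighted sum = 335×539 + 255×551 + 430×396 + 335×373 + 230×600 + 595×282 + 230×247 + 375×389 + 720×193 + 545×362 + 515×503 + 330×327
  = 180565 + 140505 + 170280 + 124955 + 138000 + 167790 + 56810 + 145875 + 138960 + 197290 + 259045 + 107910 = 1827985
Sum of weights = 4762
Weighted mean = 1827985 / 4762 = 383.86917
Difference (unweighted minus weighted) = 24.047494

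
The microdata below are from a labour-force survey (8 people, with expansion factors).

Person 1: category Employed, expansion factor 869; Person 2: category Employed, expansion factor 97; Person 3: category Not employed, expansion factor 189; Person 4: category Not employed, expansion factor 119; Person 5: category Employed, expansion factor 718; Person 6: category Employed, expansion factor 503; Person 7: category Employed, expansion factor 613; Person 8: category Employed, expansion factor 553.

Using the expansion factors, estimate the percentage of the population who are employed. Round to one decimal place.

91.6

Sum of weights for 'Employed' = 869 + 97 + 718 + 503 + 613 + 553 = 3353
Total weight = 869 + 97 + 189 + 119 + 718 + 503 + 613 + 553 = 3661
Weighted proportion = 3353 / 3661 = 0.91586998 → 91.586998%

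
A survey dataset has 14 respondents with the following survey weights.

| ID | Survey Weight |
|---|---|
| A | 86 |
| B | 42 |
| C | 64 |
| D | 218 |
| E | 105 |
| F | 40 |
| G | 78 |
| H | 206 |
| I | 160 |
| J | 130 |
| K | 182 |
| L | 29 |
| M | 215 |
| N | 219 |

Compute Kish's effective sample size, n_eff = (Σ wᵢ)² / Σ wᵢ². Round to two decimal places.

Σ wᵢ = 1774
Σ wᵢ² = 292576
n_eff = 1774² / 292576 = 3147076 / 292576 = 10.756439

10.76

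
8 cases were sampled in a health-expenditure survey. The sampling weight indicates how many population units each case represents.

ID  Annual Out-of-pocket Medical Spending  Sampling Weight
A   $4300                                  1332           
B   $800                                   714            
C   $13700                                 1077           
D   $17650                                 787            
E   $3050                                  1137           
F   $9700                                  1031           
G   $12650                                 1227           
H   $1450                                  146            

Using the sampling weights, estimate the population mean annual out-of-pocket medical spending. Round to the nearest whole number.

Weighted sum = 4300×1332 + 800×714 + 13700×1077 + 17650×787 + 3050×1137 + 9700×1031 + 12650×1227 + 1450×146
  = 5727600 + 571200 + 14754900 + 13890550 + 3467850 + 10000700 + 15521550 + 211700 = 64146050
Sum of weights = 1332 + 714 + 1077 + 787 + 1137 + 1031 + 1227 + 146 = 7451
Weighted mean = 64146050 / 7451 = 8609.0525

8609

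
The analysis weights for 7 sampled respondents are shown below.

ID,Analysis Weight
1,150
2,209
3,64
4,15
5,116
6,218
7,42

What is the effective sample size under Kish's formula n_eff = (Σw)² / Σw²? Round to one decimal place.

5.0

Σ wᵢ = 150 + 209 + 64 + 15 + 116 + 218 + 42 = 814
Σ wᵢ² = 22500 + 43681 + 4096 + 225 + 13456 + 47524 + 1764 = 133246
n_eff = 814² / 133246 = 662596 / 133246 = 4.9727271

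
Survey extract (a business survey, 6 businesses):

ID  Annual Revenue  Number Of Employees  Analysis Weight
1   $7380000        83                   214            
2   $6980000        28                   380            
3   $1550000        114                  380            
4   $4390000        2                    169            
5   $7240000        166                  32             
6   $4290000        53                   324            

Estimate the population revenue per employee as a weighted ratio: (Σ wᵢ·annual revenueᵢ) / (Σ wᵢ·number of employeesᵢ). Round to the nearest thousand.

76000

Σ wᵢ·y = 7380000×214 + 6980000×380 + 1550000×380 + 4390000×169 + 7240000×32 + 4290000×324
  = 7184270000
Σ wᵢ·x = 83×214 + 28×380 + 114×380 + 2×169 + 166×32 + 53×324
  = 17762 + 10640 + 43320 + 338 + 5312 + 17172 = 94544
Ratio = 7184270000 / 94544 = 75988.64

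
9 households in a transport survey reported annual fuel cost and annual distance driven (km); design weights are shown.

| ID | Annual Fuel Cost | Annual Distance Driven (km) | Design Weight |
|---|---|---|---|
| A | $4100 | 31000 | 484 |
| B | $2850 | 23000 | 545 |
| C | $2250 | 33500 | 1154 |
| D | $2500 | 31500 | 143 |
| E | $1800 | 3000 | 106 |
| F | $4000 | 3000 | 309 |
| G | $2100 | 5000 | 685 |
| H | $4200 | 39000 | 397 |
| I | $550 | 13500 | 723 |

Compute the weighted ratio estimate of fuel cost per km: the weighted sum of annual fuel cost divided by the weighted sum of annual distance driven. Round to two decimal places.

0.11

Σ wᵢ·y = 11422000
Σ wᵢ·x = 31000×484 + 23000×545 + 33500×1154 + 31500×143 + 3000×106 + 3000×309 + 5000×685 + 39000×397 + 13500×723
  = 100616000
Ratio = 11422000 / 100616000 = 0.11352071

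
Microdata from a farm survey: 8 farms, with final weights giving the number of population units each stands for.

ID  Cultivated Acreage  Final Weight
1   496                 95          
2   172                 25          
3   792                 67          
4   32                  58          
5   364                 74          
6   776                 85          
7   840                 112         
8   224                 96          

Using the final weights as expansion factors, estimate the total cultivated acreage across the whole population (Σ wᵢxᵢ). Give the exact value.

314820

Weighted total = 496×95 + 172×25 + 792×67 + 32×58 + 364×74 + 776×85 + 840×112 + 224×96
  = 47120 + 4300 + 53064 + 1856 + 26936 + 65960 + 94080 + 21504 = 314820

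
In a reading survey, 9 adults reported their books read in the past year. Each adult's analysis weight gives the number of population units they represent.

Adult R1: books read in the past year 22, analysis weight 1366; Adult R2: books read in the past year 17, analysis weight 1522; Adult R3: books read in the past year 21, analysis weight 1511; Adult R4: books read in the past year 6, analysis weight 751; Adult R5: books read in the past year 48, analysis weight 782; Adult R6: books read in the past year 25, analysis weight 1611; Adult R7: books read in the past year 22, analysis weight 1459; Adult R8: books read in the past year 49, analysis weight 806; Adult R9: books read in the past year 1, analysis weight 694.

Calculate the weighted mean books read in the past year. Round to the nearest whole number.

Weighted sum = 22×1366 + 17×1522 + 21×1511 + 6×751 + 48×782 + 25×1611 + 22×1459 + 49×806 + 1×694
  = 30052 + 25874 + 31731 + 4506 + 37536 + 40275 + 32098 + 39494 + 694 = 242260
Sum of weights = 1366 + 1522 + 1511 + 751 + 782 + 1611 + 1459 + 806 + 694 = 10502
Weighted mean = 242260 / 10502 = 23.067987

23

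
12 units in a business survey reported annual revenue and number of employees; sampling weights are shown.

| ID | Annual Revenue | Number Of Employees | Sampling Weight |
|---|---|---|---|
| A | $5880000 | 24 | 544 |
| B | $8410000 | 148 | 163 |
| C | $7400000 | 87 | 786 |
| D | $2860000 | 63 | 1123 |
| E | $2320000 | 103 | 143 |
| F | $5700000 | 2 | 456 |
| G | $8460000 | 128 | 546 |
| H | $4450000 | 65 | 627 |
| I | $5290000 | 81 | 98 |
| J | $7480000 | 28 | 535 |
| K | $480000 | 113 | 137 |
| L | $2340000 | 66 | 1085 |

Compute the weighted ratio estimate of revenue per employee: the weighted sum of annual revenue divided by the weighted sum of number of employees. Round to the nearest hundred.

Σ wᵢ·y = 5880000×544 + 8410000×163 + 7400000×786 + 2860000×1123 + 2320000×143 + 5700000×456 + 8460000×546 + 4450000×627 + 5290000×98 + 7480000×535 + 480000×137 + 2340000×1085
  = 3198720000 + 1370830000 + 5816400000 + 3211780000 + 331760000 + 2599200000 + 4619160000 + 2790150000 + 518420000 + 4001800000 + 65760000 + 2538900000 = 31062880000
Σ wᵢ·x = 24×544 + 148×163 + 87×786 + 63×1123 + 103×143 + 2×456 + 128×546 + 65×627 + 81×98 + 28×535 + 113×137 + 66×1085
  = 13056 + 24124 + 68382 + 70749 + 14729 + 912 + 69888 + 40755 + 7938 + 14980 + 15481 + 71610 = 412604
Ratio = 31062880000 / 412604 = 75284.971

75300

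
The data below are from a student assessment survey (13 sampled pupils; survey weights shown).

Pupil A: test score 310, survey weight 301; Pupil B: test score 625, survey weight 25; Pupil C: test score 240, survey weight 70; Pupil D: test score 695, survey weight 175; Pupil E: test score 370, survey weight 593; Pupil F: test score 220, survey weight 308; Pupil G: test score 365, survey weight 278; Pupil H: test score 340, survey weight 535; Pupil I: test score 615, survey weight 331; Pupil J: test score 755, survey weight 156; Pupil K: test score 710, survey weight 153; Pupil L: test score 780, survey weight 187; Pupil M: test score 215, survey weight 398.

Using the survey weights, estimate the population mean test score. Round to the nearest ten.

Weighted sum = 1479305
Sum of weights = 3510
Weighted mean = 1479305 / 3510 = 421.45442

420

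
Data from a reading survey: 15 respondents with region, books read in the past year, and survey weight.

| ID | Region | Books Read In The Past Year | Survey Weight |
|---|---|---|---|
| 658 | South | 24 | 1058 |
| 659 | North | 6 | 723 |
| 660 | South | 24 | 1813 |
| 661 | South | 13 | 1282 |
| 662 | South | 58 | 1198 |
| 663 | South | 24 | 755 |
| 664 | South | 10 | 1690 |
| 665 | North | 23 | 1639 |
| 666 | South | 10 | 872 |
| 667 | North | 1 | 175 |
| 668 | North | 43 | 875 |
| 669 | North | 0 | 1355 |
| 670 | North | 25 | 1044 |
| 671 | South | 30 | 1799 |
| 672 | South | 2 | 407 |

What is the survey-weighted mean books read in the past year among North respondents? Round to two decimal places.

North rows: 659, 665, 667, 668, 669, 670
Weighted sum = 6×723 + 23×1639 + 1×175 + 43×875 + 0×1355 + 25×1044
  = 4338 + 37697 + 175 + 37625 + 0 + 26100 = 105935
Sum of weights = 723 + 1639 + 175 + 875 + 1355 + 1044 = 5811
Weighted mean = 105935 / 5811 = 18.230081

18.23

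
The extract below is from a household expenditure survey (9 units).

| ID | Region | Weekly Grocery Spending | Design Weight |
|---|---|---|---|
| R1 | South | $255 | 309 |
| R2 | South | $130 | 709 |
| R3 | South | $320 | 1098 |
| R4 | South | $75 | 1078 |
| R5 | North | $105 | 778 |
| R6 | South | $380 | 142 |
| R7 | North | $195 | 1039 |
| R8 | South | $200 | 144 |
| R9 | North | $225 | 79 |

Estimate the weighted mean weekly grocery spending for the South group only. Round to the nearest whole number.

197

South rows: R1, R2, R3, R4, R6, R8
Weighted sum = 255×309 + 130×709 + 320×1098 + 75×1078 + 380×142 + 200×144
  = 78795 + 92170 + 351360 + 80850 + 53960 + 28800 = 685935
Sum of weights = 309 + 709 + 1098 + 1078 + 142 + 144 = 3480
Weighted mean = 685935 / 3480 = 197.10776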